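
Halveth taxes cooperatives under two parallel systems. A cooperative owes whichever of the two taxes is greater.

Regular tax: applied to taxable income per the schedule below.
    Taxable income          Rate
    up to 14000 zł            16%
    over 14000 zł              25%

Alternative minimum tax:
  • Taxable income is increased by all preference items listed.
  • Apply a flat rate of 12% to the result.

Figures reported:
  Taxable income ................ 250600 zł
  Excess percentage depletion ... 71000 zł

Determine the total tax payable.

61390 zł

Regular tax:
  14000 zł × 16% = 2240 zł
  236600 zł × 25% = 59150 zł
  → 61390 zł

Alternative minimum tax:
  Adjusted income: 250600 zł + 71000 zł = 321600 zł
  321600 zł × 12% = 38592 zł

61390 zł > 38592 zł, so the regular tax governs.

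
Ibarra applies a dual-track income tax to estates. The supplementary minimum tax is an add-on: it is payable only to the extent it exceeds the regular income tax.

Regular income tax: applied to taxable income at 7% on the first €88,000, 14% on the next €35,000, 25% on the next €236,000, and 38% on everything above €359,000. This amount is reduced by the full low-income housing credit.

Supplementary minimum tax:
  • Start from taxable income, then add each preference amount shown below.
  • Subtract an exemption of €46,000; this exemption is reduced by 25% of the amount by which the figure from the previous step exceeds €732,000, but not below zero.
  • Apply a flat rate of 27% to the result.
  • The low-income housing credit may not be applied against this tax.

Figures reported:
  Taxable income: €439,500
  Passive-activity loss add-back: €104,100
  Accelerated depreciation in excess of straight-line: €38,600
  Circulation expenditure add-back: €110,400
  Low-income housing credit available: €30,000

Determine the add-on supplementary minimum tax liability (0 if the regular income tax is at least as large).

Regular income tax:
  €88,000 × 7% = €6,160
  €35,000 × 14% = €4,900
  €236,000 × 25% = €59,000
  €80,500 × 38% = €30,590
  → €100,650
  Less low-income housing credit €30,000 → €70,650

Supplementary minimum tax:
  Adjusted income: €439,500 + €104,100 + €38,600 + €110,400 = €692,600
  Exemption: €692,600 ≤ €732,000, so full €46,000 applies
  Base: €692,600 − €46,000 = €646,600
  €646,600 × 27% = €174,582

Excess of supplementary minimum tax over regular income tax: €174,582 − €70,650 = €103,932.

€103,932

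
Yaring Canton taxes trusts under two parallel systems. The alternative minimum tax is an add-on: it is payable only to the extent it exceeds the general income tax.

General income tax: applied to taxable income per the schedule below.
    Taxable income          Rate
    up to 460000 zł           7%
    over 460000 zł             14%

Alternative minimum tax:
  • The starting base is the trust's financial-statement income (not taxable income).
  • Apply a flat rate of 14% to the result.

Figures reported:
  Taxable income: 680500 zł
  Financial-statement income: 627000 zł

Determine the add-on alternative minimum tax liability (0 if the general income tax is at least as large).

General income tax:
  460000 zł × 7% = 32200 zł
  220500 zł × 14% = 30870 zł
  → 63070 zł

Alternative minimum tax:
  Base (financial-statement income): 627000 zł
  627000 zł × 14% = 87780 zł

Excess of alternative minimum tax over general income tax: 87780 zł − 63070 zł = 24710 zł.

24710 zł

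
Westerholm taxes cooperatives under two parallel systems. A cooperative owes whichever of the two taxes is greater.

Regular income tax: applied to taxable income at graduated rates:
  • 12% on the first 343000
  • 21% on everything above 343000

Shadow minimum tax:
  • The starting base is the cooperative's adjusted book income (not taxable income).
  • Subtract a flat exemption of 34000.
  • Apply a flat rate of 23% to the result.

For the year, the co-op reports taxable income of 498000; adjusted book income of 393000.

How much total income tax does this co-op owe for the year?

Shadow minimum tax:
  Base (adjusted book income): 393000
  Less exemption 34000 → base 359000
  359000 × 23% = 82570

Regular income tax:
  343000 × 12% = 41160
  155000 × 21% = 32550
  → 73710

82570 > 73710, so the shadow minimum tax is the binding amount.

82570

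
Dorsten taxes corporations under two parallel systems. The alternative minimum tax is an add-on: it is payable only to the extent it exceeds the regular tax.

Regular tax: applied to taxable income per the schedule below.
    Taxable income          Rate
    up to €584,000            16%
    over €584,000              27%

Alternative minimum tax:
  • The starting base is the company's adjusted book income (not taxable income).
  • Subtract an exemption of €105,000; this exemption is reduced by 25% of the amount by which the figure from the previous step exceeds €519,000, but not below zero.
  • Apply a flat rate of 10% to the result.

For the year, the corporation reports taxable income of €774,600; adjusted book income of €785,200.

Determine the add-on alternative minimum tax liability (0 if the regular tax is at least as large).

Regular tax:
  €584,000 × 16% = €93,440
  €190,600 × 27% = €51,462
  → €144,902

Alternative minimum tax:
  Base (adjusted book income): €785,200
  Exemption: €105,000 − 25% × (€785,200 − €519,000) = €105,000 − €66,550 = €38,450
  Base: €785,200 − €38,450 = €746,750
  €746,750 × 10% = €74,675

€74,675 ≤ €144,902, so no add-on is due.

€0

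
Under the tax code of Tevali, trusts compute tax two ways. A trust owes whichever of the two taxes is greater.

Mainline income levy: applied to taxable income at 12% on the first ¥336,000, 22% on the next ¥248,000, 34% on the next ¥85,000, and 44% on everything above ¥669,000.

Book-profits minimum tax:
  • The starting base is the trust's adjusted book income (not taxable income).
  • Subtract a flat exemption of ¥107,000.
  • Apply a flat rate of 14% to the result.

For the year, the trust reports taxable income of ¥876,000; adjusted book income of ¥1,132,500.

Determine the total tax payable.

¥214,860

Book-profits minimum tax:
  Base (adjusted book income): ¥1,132,500
  Less exemption ¥107,000 → base ¥1,025,500
  ¥1,025,500 × 14% = ¥143,570

Mainline income levy:
  ¥336,000 × 12% = ¥40,320
  ¥248,000 × 22% = ¥54,560
  ¥85,000 × 34% = ¥28,900
  ¥207,000 × 44% = ¥91,080
  → ¥214,860

¥214,860 > ¥143,570, so the mainline income levy governs.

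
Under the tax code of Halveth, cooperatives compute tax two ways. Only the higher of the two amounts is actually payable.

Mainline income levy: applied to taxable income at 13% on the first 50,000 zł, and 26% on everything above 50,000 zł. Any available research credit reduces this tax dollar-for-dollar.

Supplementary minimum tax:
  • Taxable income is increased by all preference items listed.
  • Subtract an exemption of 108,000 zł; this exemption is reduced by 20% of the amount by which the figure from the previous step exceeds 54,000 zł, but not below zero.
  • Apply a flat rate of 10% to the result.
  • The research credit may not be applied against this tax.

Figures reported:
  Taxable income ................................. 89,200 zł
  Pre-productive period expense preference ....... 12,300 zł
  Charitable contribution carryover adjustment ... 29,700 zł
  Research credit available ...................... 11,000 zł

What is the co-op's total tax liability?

5,692 zł

Supplementary minimum tax:
  Adjusted income: 89,200 zł + 12,300 zł + 29,700 zł = 131,200 zł
  Exemption: 108,000 zł − 20% × (131,200 zł − 54,000 zł) = 108,000 zł − 15,440 zł = 92,560 zł
  Base: 131,200 zł − 92,560 zł = 38,640 zł
  38,640 zł × 10% = 3,864 zł

Mainline income levy:
  50,000 zł × 13% = 6,500 zł
  39,200 zł × 26% = 10,192 zł
  → 16,692 zł
  Less research credit 11,000 zł → 5,692 zł

5,692 zł > 3,864 zł, so the mainline income levy governs.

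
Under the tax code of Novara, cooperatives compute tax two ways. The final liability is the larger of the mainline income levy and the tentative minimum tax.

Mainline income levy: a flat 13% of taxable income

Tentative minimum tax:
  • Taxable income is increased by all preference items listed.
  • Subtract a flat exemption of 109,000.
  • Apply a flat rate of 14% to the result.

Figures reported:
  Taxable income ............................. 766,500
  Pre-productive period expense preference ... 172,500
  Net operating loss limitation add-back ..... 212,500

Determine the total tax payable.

Mainline income levy:
  766,500 × 13% = 99,645

Tentative minimum tax:
  Adjusted income: 766,500 + 172,500 + 212,500 = 1,151,500
  Less exemption 109,000 → base 1,042,500
  1,042,500 × 14% = 145,950

145,950 > 99,645, so the tentative minimum tax is the binding amount.

145,950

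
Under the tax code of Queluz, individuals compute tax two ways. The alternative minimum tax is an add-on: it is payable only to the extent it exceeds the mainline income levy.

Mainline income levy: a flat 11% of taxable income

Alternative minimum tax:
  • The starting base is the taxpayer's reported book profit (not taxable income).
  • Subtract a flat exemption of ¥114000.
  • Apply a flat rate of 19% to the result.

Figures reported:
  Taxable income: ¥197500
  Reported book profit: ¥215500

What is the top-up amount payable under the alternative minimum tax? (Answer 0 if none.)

Alternative minimum tax:
  Base (reported book profit): ¥215500
  Less exemption ¥114000 → base ¥101500
  ¥101500 × 19% = ¥19285

Mainline income levy:
  ¥197500 × 11% = ¥21725

¥19285 ≤ ¥21725, so no add-on is due.

¥0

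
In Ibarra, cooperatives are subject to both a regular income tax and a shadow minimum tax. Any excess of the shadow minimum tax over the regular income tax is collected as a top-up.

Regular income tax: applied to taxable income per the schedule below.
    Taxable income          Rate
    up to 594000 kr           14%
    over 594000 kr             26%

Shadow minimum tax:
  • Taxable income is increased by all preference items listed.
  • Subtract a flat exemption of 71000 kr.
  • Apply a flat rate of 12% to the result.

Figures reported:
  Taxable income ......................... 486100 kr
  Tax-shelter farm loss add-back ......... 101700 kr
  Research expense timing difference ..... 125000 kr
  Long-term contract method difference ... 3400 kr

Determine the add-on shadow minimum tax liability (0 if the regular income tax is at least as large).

Regular income tax:
  486100 kr × 14% = 68054 kr

Shadow minimum tax:
  Adjusted income: 486100 kr + 101700 kr + 125000 kr + 3400 kr = 716200 kr
  Less exemption 71000 kr → base 645200 kr
  645200 kr × 12% = 77424 kr

Excess of shadow minimum tax over regular income tax: 77424 kr − 68054 kr = 9370 kr.

9370 kr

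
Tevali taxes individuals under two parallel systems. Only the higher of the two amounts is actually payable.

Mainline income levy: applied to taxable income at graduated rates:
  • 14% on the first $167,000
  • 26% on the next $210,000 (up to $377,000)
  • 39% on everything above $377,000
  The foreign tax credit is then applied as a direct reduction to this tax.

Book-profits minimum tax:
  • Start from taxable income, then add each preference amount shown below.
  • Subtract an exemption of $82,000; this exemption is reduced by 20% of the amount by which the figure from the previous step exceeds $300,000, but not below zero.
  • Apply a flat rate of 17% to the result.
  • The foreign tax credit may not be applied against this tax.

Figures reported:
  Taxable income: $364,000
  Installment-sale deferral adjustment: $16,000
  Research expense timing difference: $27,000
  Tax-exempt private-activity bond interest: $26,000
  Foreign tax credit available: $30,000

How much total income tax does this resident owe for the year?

$64,192

Book-profits minimum tax:
  Adjusted income: $364,000 + $16,000 + $27,000 + $26,000 = $433,000
  Exemption: $82,000 − 20% × ($433,000 − $300,000) = $82,000 − $26,600 = $55,400
  Base: $433,000 − $55,400 = $377,600
  $377,600 × 17% = $64,192

Mainline income levy:
  $167,000 × 14% = $23,380
  $197,000 × 26% = $51,220
  → $74,600
  Less foreign tax credit $30,000 → $44,600

$64,192 > $44,600, so the book-profits minimum tax is the binding amount.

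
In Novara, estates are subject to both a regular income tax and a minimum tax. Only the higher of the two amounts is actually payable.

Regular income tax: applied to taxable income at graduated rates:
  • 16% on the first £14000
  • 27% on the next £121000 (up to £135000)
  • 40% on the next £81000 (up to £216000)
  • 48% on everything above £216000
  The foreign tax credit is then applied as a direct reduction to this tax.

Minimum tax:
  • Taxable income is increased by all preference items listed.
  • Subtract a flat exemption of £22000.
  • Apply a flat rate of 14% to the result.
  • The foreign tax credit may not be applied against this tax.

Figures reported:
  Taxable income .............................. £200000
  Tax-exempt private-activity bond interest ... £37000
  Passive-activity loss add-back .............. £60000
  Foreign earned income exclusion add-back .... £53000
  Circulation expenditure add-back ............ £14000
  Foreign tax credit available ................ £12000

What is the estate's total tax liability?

Regular income tax:
  £14000 × 16% = £2240
  £121000 × 27% = £32670
  £65000 × 40% = £26000
  → £60910
  Less foreign tax credit £12000 → £48910

Minimum tax:
  Adjusted income: £200000 + £37000 + £60000 + £53000 + £14000 = £364000
  Less exemption £22000 → base £342000
  £342000 × 14% = £47880

£48910 > £47880, so the regular income tax governs.

£48910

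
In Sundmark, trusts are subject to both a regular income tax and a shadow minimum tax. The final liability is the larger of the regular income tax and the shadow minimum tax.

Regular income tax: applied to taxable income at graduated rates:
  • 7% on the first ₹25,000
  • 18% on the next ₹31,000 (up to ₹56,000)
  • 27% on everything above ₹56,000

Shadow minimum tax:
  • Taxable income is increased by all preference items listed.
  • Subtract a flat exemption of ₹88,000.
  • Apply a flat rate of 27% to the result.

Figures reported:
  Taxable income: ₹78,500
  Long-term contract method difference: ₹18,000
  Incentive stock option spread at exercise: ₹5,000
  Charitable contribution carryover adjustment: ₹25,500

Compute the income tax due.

Shadow minimum tax:
  Adjusted income: ₹78,500 + ₹18,000 + ₹5,000 + ₹25,500 = ₹127,000
  Less exemption ₹88,000 → base ₹39,000
  ₹39,000 × 27% = ₹10,530

Regular income tax:
  ₹25,000 × 7% = ₹1,750
  ₹31,000 × 18% = ₹5,580
  ₹22,500 × 27% = ₹6,075
  → ₹13,405

₹13,405 > ₹10,530, so the regular income tax governs.

₹13,405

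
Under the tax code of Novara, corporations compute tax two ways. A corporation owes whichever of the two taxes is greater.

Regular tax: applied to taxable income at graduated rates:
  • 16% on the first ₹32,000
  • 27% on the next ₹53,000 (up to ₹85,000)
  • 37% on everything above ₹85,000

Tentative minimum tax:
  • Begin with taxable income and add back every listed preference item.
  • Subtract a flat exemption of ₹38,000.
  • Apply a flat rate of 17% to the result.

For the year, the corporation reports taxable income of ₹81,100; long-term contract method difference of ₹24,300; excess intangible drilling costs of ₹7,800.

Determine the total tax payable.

₹18,377

Tentative minimum tax:
  Adjusted income: ₹81,100 + ₹24,300 + ₹7,800 = ₹113,200
  Less exemption ₹38,000 → base ₹75,200
  ₹75,200 × 17% = ₹12,784

Regular tax:
  ₹32,000 × 16% = ₹5,120
  ₹49,100 × 27% = ₹13,257
  → ₹18,377

₹18,377 > ₹12,784, so the regular tax governs.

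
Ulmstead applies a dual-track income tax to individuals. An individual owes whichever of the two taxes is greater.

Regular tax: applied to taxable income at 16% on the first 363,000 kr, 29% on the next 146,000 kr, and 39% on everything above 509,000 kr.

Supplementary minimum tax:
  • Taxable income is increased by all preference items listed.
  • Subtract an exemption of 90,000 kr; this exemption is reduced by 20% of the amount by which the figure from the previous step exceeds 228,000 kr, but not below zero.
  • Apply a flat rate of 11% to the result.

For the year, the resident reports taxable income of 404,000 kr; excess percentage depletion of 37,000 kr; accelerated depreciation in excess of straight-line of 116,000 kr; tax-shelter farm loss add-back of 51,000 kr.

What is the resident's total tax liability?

Supplementary minimum tax:
  Adjusted income: 404,000 kr + 37,000 kr + 116,000 kr + 51,000 kr = 608,000 kr
  Exemption: 90,000 kr − 20% × (608,000 kr − 228,000 kr) = 90,000 kr − 76,000 kr = 14,000 kr
  Base: 608,000 kr − 14,000 kr = 594,000 kr
  594,000 kr × 11% = 65,340 kr

Regular tax:
  363,000 kr × 16% = 58,080 kr
  41,000 kr × 29% = 11,890 kr
  → 69,970 kr

69,970 kr > 65,340 kr, so the regular tax governs.

69,970 kr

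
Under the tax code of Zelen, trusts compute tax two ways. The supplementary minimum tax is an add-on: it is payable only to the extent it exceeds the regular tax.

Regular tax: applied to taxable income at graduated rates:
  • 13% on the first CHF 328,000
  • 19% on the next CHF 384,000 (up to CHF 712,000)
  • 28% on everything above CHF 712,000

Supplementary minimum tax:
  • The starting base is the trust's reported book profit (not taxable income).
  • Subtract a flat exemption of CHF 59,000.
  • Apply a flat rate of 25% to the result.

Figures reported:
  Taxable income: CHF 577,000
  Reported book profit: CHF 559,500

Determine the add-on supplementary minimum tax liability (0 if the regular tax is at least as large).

Regular tax:
  CHF 328,000 × 13% = CHF 42,640
  CHF 249,000 × 19% = CHF 47,310
  → CHF 89,950

Supplementary minimum tax:
  Base (reported book profit): CHF 559,500
  Less exemption CHF 59,000 → base CHF 500,500
  CHF 500,500 × 25% = CHF 125,125

Excess of supplementary minimum tax over regular tax: CHF 125,125 − CHF 89,950 = CHF 35,175.

CHF 35,175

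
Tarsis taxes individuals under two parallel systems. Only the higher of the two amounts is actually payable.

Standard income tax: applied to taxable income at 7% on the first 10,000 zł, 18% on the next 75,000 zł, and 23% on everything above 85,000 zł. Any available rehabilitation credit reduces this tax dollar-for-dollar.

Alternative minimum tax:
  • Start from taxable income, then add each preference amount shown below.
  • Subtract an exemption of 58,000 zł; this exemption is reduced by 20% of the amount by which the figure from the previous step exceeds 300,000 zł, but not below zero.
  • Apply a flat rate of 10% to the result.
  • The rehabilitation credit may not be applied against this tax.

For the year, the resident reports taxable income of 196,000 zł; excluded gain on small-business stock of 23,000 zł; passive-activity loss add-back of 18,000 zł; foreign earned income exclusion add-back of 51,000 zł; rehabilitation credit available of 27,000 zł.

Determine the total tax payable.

Standard income tax:
  10,000 zł × 7% = 700 zł
  75,000 zł × 18% = 13,500 zł
  111,000 zł × 23% = 25,530 zł
  → 39,730 zł
  Less rehabilitation credit 27,000 zł → 12,730 zł

Alternative minimum tax:
  Adjusted income: 196,000 zł + 23,000 zł + 18,000 zł + 51,000 zł = 288,000 zł
  Exemption: 288,000 zł ≤ 300,000 zł, so full 58,000 zł applies
  Base: 288,000 zł − 58,000 zł = 230,000 zł
  230,000 zł × 10% = 23,000 zł

23,000 zł > 12,730 zł, so the alternative minimum tax is the binding amount.

23,000 zł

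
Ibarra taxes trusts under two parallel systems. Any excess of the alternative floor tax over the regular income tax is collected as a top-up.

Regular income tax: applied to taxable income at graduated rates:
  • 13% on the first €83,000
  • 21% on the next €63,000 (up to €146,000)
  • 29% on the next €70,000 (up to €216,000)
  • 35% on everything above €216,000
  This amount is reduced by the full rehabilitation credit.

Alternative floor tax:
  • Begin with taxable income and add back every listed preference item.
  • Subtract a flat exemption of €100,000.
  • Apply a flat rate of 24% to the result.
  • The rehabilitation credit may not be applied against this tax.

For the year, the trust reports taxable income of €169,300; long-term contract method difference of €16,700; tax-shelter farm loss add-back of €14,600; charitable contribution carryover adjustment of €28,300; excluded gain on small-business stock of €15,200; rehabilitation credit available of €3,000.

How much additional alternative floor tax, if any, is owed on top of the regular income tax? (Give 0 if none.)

Alternative floor tax:
  Adjusted income: €169,300 + €16,700 + €14,600 + €28,300 + €15,200 = €244,100
  Less exemption €100,000 → base €144,100
  €144,100 × 24% = €34,584

Regular income tax:
  €83,000 × 13% = €10,790
  €63,000 × 21% = €13,230
  €23,300 × 29% = €6,757
  → €30,777
  Less rehabilitation credit €3,000 → €27,777

Excess of alternative floor tax over regular income tax: €34,584 − €27,777 = €6,807.

€6,807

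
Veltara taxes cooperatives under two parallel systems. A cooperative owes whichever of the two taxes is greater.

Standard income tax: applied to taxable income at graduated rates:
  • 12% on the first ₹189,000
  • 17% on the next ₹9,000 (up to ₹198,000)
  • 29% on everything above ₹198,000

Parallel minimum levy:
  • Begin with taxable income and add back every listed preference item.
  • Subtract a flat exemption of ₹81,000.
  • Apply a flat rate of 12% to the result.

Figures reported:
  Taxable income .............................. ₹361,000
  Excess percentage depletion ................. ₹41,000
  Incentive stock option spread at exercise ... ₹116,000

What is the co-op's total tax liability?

₹71,480

Standard income tax:
  ₹189,000 × 12% = ₹22,680
  ₹9,000 × 17% = ₹1,530
  ₹163,000 × 29% = ₹47,270
  → ₹71,480

Parallel minimum levy:
  Adjusted income: ₹361,000 + ₹41,000 + ₹116,000 = ₹518,000
  Less exemption ₹81,000 → base ₹437,000
  ₹437,000 × 12% = ₹52,440

₹71,480 > ₹52,440, so the standard income tax governs.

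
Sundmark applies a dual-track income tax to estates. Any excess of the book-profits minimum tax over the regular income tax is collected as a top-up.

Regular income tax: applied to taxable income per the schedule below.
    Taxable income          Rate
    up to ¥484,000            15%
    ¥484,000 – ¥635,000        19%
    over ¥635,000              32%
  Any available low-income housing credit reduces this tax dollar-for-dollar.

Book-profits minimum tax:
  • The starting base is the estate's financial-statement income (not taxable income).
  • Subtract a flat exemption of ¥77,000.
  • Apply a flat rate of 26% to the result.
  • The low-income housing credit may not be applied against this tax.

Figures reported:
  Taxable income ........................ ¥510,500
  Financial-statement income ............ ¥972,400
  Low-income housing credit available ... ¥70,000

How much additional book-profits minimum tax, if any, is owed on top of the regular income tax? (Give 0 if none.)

Regular income tax:
  ¥484,000 × 15% = ¥72,600
  ¥26,500 × 19% = ¥5,035
  → ¥77,635
  Less low-income housing credit ¥70,000 → ¥7,635

Book-profits minimum tax:
  Base (financial-statement income): ¥972,400
  Less exemption ¥77,000 → base ¥895,400
  ¥895,400 × 26% = ¥232,804

Excess of book-profits minimum tax over regular income tax: ¥232,804 − ¥7,635 = ¥225,169.

¥225,169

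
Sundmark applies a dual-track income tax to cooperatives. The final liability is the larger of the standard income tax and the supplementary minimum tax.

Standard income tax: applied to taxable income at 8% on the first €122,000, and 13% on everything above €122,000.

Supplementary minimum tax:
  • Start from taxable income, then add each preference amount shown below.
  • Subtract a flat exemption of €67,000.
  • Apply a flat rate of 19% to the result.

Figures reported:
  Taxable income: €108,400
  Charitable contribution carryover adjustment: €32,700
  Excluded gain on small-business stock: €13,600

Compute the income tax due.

€16,663

Standard income tax:
  €108,400 × 8% = €8,672

Supplementary minimum tax:
  Adjusted income: €108,400 + €32,700 + €13,600 = €154,700
  Less exemption €67,000 → base €87,700
  €87,700 × 19% = €16,663

€16,663 > €8,672, so the supplementary minimum tax is the binding amount.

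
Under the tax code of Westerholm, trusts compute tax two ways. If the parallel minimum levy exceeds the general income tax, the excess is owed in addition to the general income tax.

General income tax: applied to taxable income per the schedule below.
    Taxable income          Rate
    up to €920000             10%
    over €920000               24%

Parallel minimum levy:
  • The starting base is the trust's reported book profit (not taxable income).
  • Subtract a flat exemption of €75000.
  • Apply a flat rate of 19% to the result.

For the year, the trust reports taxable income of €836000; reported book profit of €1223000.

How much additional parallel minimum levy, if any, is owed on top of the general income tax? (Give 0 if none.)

€134520

General income tax:
  €836000 × 10% = €83600

Parallel minimum levy:
  Base (reported book profit): €1223000
  Less exemption €75000 → base €1148000
  €1148000 × 19% = €218120

Excess of parallel minimum levy over general income tax: €218120 − €83600 = €134520.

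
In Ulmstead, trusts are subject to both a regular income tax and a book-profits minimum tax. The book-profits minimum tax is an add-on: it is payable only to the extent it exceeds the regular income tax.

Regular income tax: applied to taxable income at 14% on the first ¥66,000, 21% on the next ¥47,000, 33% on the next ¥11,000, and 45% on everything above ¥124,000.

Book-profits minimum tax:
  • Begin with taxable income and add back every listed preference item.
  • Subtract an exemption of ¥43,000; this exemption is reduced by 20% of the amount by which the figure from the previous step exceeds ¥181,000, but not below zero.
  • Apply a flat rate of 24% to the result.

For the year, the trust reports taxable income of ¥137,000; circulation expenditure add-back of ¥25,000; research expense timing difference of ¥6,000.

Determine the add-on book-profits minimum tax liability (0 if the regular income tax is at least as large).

Regular income tax:
  ¥66,000 × 14% = ¥9,240
  ¥47,000 × 21% = ¥9,870
  ¥11,000 × 33% = ¥3,630
  ¥13,000 × 45% = ¥5,850
  → ¥28,590

Book-profits minimum tax:
  Adjusted income: ¥137,000 + ¥25,000 + ¥6,000 = ¥168,000
  Exemption: ¥168,000 ≤ ¥181,000, so full ¥43,000 applies
  Base: ¥168,000 − ¥43,000 = ¥125,000
  ¥125,000 × 24% = ¥30,000

Excess of book-profits minimum tax over regular income tax: ¥30,000 − ¥28,590 = ¥1,410.

¥1,410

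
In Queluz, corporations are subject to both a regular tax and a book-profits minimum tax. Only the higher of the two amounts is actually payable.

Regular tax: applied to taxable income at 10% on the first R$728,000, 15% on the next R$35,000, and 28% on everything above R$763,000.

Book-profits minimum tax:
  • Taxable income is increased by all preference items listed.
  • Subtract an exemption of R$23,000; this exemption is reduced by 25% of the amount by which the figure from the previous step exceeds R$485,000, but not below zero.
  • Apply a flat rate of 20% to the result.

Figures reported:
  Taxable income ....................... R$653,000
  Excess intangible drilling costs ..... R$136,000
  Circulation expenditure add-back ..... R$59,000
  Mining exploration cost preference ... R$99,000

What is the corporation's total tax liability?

Regular tax:
  R$653,000 × 10% = R$65,300

Book-profits minimum tax:
  Adjusted income: R$653,000 + R$136,000 + R$59,000 + R$99,000 = R$947,000
  Exemption: 25% × (R$947,000 − R$485,000) = R$115,500 ≥ R$23,000, so the exemption is fully phased out
  Base: R$947,000 − R$0 = R$947,000
  R$947,000 × 20% = R$189,400

R$189,400 > R$65,300, so the book-profits minimum tax is the binding amount.

R$189,400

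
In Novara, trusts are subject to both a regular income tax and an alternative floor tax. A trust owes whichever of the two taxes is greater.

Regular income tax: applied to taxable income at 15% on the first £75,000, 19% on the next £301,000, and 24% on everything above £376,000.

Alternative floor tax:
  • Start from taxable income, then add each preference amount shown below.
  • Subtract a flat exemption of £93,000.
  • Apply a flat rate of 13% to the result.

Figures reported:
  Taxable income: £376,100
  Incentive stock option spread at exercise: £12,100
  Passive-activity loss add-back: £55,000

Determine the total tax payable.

Alternative floor tax:
  Adjusted income: £376,100 + £12,100 + £55,000 = £443,200
  Less exemption £93,000 → base £350,200
  £350,200 × 13% = £45,526

Regular income tax:
  £75,000 × 15% = £11,250
  £301,000 × 19% = £57,190
  £100 × 24% = £24
  → £68,464

£68,464 > £45,526, so the regular income tax governs.

£68,464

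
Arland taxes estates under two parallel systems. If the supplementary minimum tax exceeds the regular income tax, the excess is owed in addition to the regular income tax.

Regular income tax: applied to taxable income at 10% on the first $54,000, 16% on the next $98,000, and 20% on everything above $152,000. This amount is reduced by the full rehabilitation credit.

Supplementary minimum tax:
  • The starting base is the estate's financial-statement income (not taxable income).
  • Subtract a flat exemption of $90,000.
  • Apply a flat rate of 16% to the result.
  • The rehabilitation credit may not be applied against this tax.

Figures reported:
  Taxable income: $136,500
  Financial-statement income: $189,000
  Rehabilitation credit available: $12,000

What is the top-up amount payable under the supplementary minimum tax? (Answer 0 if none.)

$9,240

Regular income tax:
  $54,000 × 10% = $5,400
  $82,500 × 16% = $13,200
  → $18,600
  Less rehabilitation credit $12,000 → $6,600

Supplementary minimum tax:
  Base (financial-statement income): $189,000
  Less exemption $90,000 → base $99,000
  $99,000 × 16% = $15,840

Excess of supplementary minimum tax over regular income tax: $15,840 − $6,600 = $9,240.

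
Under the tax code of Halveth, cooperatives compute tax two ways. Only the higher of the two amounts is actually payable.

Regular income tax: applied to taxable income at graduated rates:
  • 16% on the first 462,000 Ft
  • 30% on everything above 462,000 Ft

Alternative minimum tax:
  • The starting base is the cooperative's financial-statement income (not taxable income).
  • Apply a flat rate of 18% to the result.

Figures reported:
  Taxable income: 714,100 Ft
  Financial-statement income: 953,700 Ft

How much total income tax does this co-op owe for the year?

Alternative minimum tax:
  Base (financial-statement income): 953,700 Ft
  953,700 Ft × 18% = 171,666 Ft

Regular income tax:
  462,000 Ft × 16% = 73,920 Ft
  252,100 Ft × 30% = 75,630 Ft
  → 149,550 Ft

171,666 Ft > 149,550 Ft, so the alternative minimum tax is the binding amount.

171,666 Ft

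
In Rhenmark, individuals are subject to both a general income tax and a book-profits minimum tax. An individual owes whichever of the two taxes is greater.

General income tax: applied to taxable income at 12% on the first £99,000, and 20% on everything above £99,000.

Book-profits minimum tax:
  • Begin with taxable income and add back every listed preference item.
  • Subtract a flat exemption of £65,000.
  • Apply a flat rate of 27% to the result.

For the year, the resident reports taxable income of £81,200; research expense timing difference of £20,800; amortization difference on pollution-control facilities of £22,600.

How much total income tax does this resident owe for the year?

General income tax:
  £81,200 × 12% = £9,744

Book-profits minimum tax:
  Adjusted income: £81,200 + £20,800 + £22,600 = £124,600
  Less exemption £65,000 → base £59,600
  £59,600 × 27% = £16,092

£16,092 > £9,744, so the book-profits minimum tax is the binding amount.

£16,092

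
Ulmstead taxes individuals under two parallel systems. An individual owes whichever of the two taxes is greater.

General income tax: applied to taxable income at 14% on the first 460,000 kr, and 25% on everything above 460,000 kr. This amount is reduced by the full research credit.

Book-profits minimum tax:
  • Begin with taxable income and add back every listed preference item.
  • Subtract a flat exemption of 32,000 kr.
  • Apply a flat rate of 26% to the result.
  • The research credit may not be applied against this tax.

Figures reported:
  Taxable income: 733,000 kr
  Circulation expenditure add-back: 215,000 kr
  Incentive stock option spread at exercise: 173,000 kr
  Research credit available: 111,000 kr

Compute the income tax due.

Book-profits minimum tax:
  Adjusted income: 733,000 kr + 215,000 kr + 173,000 kr = 1,121,000 kr
  Less exemption 32,000 kr → base 1,089,000 kr
  1,089,000 kr × 26% = 283,140 kr

General income tax:
  460,000 kr × 14% = 64,400 kr
  273,000 kr × 25% = 68,250 kr
  → 132,650 kr
  Less research credit 111,000 kr → 21,650 kr

283,140 kr > 21,650 kr, so the book-profits minimum tax is the binding amount.

283,140 kr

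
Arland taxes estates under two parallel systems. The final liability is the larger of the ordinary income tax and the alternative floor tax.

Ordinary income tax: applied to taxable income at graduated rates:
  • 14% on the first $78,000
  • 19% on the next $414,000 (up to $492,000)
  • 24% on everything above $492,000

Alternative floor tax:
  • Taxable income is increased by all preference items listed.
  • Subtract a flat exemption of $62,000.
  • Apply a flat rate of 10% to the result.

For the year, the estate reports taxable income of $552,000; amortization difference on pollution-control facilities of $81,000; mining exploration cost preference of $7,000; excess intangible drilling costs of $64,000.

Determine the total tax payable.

$103,980

Ordinary income tax:
  $78,000 × 14% = $10,920
  $414,000 × 19% = $78,660
  $60,000 × 24% = $14,400
  → $103,980

Alternative floor tax:
  Adjusted income: $552,000 + $81,000 + $7,000 + $64,000 = $704,000
  Less exemption $62,000 → base $642,000
  $642,000 × 10% = $64,200

$103,980 > $64,200, so the ordinary income tax governs.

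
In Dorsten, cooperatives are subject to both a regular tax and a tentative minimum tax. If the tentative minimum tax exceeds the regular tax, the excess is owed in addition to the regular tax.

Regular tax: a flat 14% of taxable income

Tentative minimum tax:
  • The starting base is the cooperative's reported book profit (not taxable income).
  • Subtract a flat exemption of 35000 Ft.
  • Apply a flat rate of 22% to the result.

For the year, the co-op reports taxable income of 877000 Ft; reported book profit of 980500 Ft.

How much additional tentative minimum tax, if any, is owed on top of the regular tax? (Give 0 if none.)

85230 Ft

Regular tax:
  877000 Ft × 14% = 122780 Ft

Tentative minimum tax:
  Base (reported book profit): 980500 Ft
  Less exemption 35000 Ft → base 945500 Ft
  945500 Ft × 22% = 208010 Ft

Excess of tentative minimum tax over regular tax: 208010 Ft − 122780 Ft = 85230 Ft.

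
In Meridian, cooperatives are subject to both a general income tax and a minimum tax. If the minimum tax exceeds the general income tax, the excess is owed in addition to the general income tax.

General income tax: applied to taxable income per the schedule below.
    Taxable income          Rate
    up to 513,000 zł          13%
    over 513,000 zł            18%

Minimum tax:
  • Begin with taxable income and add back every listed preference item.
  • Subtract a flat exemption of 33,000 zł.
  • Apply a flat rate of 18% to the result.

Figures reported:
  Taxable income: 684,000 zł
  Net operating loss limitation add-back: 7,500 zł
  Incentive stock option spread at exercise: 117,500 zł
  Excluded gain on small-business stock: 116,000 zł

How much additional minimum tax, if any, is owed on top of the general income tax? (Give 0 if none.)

63,090 zł

General income tax:
  513,000 zł × 13% = 66,690 zł
  171,000 zł × 18% = 30,780 zł
  → 97,470 zł

Minimum tax:
  Adjusted income: 684,000 zł + 7,500 zł + 117,500 zł + 116,000 zł = 925,000 zł
  Less exemption 33,000 zł → base 892,000 zł
  892,000 zł × 18% = 160,560 zł

Excess of minimum tax over general income tax: 160,560 zł − 97,470 zł = 63,090 zł.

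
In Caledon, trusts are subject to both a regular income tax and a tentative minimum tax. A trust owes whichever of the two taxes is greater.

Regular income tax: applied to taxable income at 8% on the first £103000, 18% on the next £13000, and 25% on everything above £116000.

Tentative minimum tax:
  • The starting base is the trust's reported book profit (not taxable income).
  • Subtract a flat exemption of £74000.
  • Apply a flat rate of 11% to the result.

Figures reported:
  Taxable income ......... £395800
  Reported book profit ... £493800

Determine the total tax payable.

Regular income tax:
  £103000 × 8% = £8240
  £13000 × 18% = £2340
  £279800 × 25% = £69950
  → £80530

Tentative minimum tax:
  Base (reported book profit): £493800
  Less exemption £74000 → base £419800
  £419800 × 11% = £46178

£80530 > £46178, so the regular income tax governs.

£80530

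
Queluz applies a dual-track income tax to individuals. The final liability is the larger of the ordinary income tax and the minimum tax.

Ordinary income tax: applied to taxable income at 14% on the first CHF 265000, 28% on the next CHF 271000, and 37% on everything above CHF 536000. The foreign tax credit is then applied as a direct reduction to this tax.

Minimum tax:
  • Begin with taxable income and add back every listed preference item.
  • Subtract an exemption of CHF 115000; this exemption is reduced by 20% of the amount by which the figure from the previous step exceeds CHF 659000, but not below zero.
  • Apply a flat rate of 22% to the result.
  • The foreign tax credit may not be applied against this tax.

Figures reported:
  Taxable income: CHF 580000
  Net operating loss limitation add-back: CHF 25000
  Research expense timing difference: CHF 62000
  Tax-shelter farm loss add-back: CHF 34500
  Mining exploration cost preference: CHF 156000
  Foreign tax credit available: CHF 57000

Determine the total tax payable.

CHF 172084

Ordinary income tax:
  CHF 265000 × 14% = CHF 37100
  CHF 271000 × 28% = CHF 75880
  CHF 44000 × 37% = CHF 16280
  → CHF 129260
  Less foreign tax credit CHF 57000 → CHF 72260

Minimum tax:
  Adjusted income: CHF 580000 + CHF 25000 + CHF 62000 + CHF 34500 + CHF 156000 = CHF 857500
  Exemption: CHF 115000 − 20% × (CHF 857500 − CHF 659000) = CHF 115000 − CHF 39700 = CHF 75300
  Base: CHF 857500 − CHF 75300 = CHF 782200
  CHF 782200 × 22% = CHF 172084

CHF 172084 > CHF 72260, so the minimum tax is the binding amount.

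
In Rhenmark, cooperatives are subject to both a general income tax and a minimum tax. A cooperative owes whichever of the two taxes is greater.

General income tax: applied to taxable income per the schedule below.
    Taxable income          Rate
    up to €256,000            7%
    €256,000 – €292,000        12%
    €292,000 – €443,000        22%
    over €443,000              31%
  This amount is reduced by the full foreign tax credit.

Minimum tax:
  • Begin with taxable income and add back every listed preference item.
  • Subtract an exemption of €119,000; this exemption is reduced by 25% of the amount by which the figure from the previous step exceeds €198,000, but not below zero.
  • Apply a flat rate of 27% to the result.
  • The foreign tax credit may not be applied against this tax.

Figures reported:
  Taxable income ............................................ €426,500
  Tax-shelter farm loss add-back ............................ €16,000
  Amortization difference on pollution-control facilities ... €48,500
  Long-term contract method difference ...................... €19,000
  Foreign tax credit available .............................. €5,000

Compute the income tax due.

General income tax:
  €256,000 × 7% = €17,920
  €36,000 × 12% = €4,320
  €134,500 × 22% = €29,590
  → €51,830
  Less foreign tax credit €5,000 → €46,830

Minimum tax:
  Adjusted income: €426,500 + €16,000 + €48,500 + €19,000 = €510,000
  Exemption: €119,000 − 25% × (€510,000 − €198,000) = €119,000 − €78,000 = €41,000
  Base: €510,000 − €41,000 = €469,000
  €469,000 × 27% = €126,630

€126,630 > €46,830, so the minimum tax is the binding amount.

€126,630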